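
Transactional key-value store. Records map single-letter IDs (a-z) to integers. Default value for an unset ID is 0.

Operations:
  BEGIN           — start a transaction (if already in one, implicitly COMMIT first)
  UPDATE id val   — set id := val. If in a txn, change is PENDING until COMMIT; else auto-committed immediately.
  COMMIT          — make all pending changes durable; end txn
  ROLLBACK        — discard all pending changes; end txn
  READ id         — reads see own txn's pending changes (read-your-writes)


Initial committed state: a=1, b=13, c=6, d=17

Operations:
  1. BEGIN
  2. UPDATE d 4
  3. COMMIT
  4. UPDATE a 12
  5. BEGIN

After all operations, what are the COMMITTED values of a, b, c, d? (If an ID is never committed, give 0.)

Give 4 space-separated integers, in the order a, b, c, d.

Initial committed: {a=1, b=13, c=6, d=17}
Op 1: BEGIN: in_txn=True, pending={}
Op 2: UPDATE d=4 (pending; pending now {d=4})
Op 3: COMMIT: merged ['d'] into committed; committed now {a=1, b=13, c=6, d=4}
Op 4: UPDATE a=12 (auto-commit; committed a=12)
Op 5: BEGIN: in_txn=True, pending={}
Final committed: {a=12, b=13, c=6, d=4}

Answer: 12 13 6 4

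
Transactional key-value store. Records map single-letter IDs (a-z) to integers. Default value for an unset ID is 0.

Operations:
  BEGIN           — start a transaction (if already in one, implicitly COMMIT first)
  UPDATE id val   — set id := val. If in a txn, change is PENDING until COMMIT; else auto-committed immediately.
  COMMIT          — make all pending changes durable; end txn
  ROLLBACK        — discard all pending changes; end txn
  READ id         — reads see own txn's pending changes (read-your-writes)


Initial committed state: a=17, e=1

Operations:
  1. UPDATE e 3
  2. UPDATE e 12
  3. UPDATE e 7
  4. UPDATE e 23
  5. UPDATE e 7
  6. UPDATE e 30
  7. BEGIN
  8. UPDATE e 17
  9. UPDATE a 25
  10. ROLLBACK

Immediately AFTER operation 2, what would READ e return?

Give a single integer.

Answer: 12

Derivation:
Initial committed: {a=17, e=1}
Op 1: UPDATE e=3 (auto-commit; committed e=3)
Op 2: UPDATE e=12 (auto-commit; committed e=12)
After op 2: visible(e) = 12 (pending={}, committed={a=17, e=12})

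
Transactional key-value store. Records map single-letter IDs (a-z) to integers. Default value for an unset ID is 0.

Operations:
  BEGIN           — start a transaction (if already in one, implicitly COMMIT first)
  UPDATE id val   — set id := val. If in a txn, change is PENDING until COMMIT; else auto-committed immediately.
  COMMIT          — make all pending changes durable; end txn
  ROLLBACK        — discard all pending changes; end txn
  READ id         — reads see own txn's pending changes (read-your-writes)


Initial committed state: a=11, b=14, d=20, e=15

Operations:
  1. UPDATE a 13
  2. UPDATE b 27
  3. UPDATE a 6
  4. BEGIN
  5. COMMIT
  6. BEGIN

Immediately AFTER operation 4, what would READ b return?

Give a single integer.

Initial committed: {a=11, b=14, d=20, e=15}
Op 1: UPDATE a=13 (auto-commit; committed a=13)
Op 2: UPDATE b=27 (auto-commit; committed b=27)
Op 3: UPDATE a=6 (auto-commit; committed a=6)
Op 4: BEGIN: in_txn=True, pending={}
After op 4: visible(b) = 27 (pending={}, committed={a=6, b=27, d=20, e=15})

Answer: 27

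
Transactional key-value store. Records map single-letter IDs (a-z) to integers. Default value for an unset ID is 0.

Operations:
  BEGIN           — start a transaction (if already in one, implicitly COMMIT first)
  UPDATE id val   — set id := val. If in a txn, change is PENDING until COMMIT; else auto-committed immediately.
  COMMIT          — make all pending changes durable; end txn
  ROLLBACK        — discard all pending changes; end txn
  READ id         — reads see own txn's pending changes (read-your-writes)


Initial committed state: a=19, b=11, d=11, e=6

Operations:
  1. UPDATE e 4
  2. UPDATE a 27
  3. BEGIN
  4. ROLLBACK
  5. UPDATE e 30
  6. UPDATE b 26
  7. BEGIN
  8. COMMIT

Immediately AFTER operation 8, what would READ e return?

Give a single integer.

Initial committed: {a=19, b=11, d=11, e=6}
Op 1: UPDATE e=4 (auto-commit; committed e=4)
Op 2: UPDATE a=27 (auto-commit; committed a=27)
Op 3: BEGIN: in_txn=True, pending={}
Op 4: ROLLBACK: discarded pending []; in_txn=False
Op 5: UPDATE e=30 (auto-commit; committed e=30)
Op 6: UPDATE b=26 (auto-commit; committed b=26)
Op 7: BEGIN: in_txn=True, pending={}
Op 8: COMMIT: merged [] into committed; committed now {a=27, b=26, d=11, e=30}
After op 8: visible(e) = 30 (pending={}, committed={a=27, b=26, d=11, e=30})

Answer: 30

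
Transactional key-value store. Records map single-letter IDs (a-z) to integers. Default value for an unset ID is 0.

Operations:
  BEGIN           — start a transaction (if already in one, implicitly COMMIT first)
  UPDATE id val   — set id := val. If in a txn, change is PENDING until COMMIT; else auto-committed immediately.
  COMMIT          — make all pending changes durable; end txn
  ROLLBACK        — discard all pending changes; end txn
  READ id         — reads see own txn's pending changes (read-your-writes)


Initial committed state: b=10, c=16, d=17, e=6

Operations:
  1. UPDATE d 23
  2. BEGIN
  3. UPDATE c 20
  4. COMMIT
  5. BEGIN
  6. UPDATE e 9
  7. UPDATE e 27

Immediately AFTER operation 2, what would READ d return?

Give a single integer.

Initial committed: {b=10, c=16, d=17, e=6}
Op 1: UPDATE d=23 (auto-commit; committed d=23)
Op 2: BEGIN: in_txn=True, pending={}
After op 2: visible(d) = 23 (pending={}, committed={b=10, c=16, d=23, e=6})

Answer: 23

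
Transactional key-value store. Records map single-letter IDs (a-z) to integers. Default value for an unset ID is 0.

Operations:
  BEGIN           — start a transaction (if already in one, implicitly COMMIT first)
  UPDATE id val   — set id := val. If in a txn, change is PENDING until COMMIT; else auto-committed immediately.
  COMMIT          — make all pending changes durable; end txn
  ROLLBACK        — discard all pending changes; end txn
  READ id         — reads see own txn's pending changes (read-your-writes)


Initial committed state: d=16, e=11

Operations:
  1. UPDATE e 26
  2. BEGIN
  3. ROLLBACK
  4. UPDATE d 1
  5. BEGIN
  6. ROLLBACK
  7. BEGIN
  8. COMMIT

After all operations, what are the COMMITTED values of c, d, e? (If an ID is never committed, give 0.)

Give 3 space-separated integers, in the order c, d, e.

Answer: 0 1 26

Derivation:
Initial committed: {d=16, e=11}
Op 1: UPDATE e=26 (auto-commit; committed e=26)
Op 2: BEGIN: in_txn=True, pending={}
Op 3: ROLLBACK: discarded pending []; in_txn=False
Op 4: UPDATE d=1 (auto-commit; committed d=1)
Op 5: BEGIN: in_txn=True, pending={}
Op 6: ROLLBACK: discarded pending []; in_txn=False
Op 7: BEGIN: in_txn=True, pending={}
Op 8: COMMIT: merged [] into committed; committed now {d=1, e=26}
Final committed: {d=1, e=26}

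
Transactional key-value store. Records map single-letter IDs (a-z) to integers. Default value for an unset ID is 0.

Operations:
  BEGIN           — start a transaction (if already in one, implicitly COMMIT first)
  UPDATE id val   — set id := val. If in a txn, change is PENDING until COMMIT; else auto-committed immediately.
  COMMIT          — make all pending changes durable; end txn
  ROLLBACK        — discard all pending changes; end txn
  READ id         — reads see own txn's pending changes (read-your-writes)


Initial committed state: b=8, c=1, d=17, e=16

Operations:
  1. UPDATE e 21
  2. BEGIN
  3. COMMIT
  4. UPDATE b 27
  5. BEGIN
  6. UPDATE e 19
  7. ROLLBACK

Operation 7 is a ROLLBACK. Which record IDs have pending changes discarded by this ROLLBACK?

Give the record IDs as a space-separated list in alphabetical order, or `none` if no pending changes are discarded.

Initial committed: {b=8, c=1, d=17, e=16}
Op 1: UPDATE e=21 (auto-commit; committed e=21)
Op 2: BEGIN: in_txn=True, pending={}
Op 3: COMMIT: merged [] into committed; committed now {b=8, c=1, d=17, e=21}
Op 4: UPDATE b=27 (auto-commit; committed b=27)
Op 5: BEGIN: in_txn=True, pending={}
Op 6: UPDATE e=19 (pending; pending now {e=19})
Op 7: ROLLBACK: discarded pending ['e']; in_txn=False
ROLLBACK at op 7 discards: ['e']

Answer: e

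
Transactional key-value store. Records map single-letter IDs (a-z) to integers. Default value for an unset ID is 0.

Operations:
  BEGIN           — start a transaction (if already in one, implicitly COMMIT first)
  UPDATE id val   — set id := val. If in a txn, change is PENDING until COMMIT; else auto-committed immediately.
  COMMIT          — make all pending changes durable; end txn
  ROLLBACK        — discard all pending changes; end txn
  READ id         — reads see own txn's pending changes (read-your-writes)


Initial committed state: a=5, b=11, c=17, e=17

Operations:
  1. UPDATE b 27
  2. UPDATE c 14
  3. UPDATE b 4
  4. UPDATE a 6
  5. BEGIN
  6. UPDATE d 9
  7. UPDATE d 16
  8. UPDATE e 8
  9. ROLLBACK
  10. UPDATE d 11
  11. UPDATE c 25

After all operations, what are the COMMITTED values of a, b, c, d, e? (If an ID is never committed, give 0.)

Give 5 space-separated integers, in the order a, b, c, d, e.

Initial committed: {a=5, b=11, c=17, e=17}
Op 1: UPDATE b=27 (auto-commit; committed b=27)
Op 2: UPDATE c=14 (auto-commit; committed c=14)
Op 3: UPDATE b=4 (auto-commit; committed b=4)
Op 4: UPDATE a=6 (auto-commit; committed a=6)
Op 5: BEGIN: in_txn=True, pending={}
Op 6: UPDATE d=9 (pending; pending now {d=9})
Op 7: UPDATE d=16 (pending; pending now {d=16})
Op 8: UPDATE e=8 (pending; pending now {d=16, e=8})
Op 9: ROLLBACK: discarded pending ['d', 'e']; in_txn=False
Op 10: UPDATE d=11 (auto-commit; committed d=11)
Op 11: UPDATE c=25 (auto-commit; committed c=25)
Final committed: {a=6, b=4, c=25, d=11, e=17}

Answer: 6 4 25 11 17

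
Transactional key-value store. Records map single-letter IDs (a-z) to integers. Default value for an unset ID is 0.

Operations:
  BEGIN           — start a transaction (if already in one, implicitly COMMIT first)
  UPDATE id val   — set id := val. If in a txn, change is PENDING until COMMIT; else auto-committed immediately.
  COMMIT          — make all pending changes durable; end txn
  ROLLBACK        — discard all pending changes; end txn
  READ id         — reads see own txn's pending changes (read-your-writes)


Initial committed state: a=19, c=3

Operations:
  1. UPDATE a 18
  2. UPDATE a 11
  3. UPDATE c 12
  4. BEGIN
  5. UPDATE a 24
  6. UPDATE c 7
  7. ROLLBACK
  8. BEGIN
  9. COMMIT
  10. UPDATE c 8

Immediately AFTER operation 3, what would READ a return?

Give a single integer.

Initial committed: {a=19, c=3}
Op 1: UPDATE a=18 (auto-commit; committed a=18)
Op 2: UPDATE a=11 (auto-commit; committed a=11)
Op 3: UPDATE c=12 (auto-commit; committed c=12)
After op 3: visible(a) = 11 (pending={}, committed={a=11, c=12})

Answer: 11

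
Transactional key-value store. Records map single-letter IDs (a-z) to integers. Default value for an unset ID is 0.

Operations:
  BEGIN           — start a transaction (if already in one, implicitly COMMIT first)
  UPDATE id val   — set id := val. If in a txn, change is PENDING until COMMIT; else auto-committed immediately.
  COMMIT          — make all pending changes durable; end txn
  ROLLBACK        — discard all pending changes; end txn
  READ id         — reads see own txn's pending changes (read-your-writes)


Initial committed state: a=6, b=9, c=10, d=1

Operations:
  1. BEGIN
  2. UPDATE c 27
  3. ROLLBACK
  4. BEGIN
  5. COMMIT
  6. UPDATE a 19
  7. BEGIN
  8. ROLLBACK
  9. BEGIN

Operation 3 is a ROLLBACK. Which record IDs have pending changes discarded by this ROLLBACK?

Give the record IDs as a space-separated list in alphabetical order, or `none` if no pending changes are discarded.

Initial committed: {a=6, b=9, c=10, d=1}
Op 1: BEGIN: in_txn=True, pending={}
Op 2: UPDATE c=27 (pending; pending now {c=27})
Op 3: ROLLBACK: discarded pending ['c']; in_txn=False
Op 4: BEGIN: in_txn=True, pending={}
Op 5: COMMIT: merged [] into committed; committed now {a=6, b=9, c=10, d=1}
Op 6: UPDATE a=19 (auto-commit; committed a=19)
Op 7: BEGIN: in_txn=True, pending={}
Op 8: ROLLBACK: discarded pending []; in_txn=False
Op 9: BEGIN: in_txn=True, pending={}
ROLLBACK at op 3 discards: ['c']

Answer: c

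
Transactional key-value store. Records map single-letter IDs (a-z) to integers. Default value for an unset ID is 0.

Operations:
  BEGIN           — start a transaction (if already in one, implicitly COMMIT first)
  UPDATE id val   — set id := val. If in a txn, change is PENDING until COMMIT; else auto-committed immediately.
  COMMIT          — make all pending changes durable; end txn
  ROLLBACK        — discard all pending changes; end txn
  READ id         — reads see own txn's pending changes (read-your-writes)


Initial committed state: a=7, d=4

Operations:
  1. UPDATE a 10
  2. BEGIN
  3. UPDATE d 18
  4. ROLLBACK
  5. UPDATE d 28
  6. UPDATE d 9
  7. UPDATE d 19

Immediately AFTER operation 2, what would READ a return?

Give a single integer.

Initial committed: {a=7, d=4}
Op 1: UPDATE a=10 (auto-commit; committed a=10)
Op 2: BEGIN: in_txn=True, pending={}
After op 2: visible(a) = 10 (pending={}, committed={a=10, d=4})

Answer: 10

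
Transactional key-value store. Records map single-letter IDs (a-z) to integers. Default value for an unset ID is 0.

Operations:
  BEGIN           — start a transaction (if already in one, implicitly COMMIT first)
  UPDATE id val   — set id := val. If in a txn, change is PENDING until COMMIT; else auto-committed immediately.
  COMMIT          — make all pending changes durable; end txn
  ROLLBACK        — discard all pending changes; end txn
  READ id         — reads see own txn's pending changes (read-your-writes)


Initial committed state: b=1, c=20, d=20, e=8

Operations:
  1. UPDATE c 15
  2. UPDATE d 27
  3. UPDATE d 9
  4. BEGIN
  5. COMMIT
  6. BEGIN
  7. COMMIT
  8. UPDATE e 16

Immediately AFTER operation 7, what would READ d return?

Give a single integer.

Answer: 9

Derivation:
Initial committed: {b=1, c=20, d=20, e=8}
Op 1: UPDATE c=15 (auto-commit; committed c=15)
Op 2: UPDATE d=27 (auto-commit; committed d=27)
Op 3: UPDATE d=9 (auto-commit; committed d=9)
Op 4: BEGIN: in_txn=True, pending={}
Op 5: COMMIT: merged [] into committed; committed now {b=1, c=15, d=9, e=8}
Op 6: BEGIN: in_txn=True, pending={}
Op 7: COMMIT: merged [] into committed; committed now {b=1, c=15, d=9, e=8}
After op 7: visible(d) = 9 (pending={}, committed={b=1, c=15, d=9, e=8})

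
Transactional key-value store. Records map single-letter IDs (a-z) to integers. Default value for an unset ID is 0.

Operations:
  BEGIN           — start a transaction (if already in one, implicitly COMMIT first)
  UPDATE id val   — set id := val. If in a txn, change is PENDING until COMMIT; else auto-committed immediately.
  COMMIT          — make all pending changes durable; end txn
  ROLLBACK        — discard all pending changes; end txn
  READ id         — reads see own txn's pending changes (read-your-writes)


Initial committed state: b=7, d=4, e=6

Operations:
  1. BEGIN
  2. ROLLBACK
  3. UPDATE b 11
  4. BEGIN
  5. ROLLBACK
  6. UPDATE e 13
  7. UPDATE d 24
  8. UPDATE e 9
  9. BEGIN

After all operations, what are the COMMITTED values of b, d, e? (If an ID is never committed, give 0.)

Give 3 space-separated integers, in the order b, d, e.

Answer: 11 24 9

Derivation:
Initial committed: {b=7, d=4, e=6}
Op 1: BEGIN: in_txn=True, pending={}
Op 2: ROLLBACK: discarded pending []; in_txn=False
Op 3: UPDATE b=11 (auto-commit; committed b=11)
Op 4: BEGIN: in_txn=True, pending={}
Op 5: ROLLBACK: discarded pending []; in_txn=False
Op 6: UPDATE e=13 (auto-commit; committed e=13)
Op 7: UPDATE d=24 (auto-commit; committed d=24)
Op 8: UPDATE e=9 (auto-commit; committed e=9)
Op 9: BEGIN: in_txn=True, pending={}
Final committed: {b=11, d=24, e=9}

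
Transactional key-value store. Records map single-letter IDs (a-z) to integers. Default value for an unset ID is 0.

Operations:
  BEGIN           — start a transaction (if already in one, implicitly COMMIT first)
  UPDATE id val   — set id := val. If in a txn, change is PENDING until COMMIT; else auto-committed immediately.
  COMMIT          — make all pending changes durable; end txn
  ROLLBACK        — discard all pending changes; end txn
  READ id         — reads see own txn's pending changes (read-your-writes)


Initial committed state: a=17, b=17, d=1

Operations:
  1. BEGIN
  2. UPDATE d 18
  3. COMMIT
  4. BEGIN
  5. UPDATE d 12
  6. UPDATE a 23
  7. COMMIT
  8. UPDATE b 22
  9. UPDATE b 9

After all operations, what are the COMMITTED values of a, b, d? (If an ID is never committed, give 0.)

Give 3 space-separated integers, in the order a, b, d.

Initial committed: {a=17, b=17, d=1}
Op 1: BEGIN: in_txn=True, pending={}
Op 2: UPDATE d=18 (pending; pending now {d=18})
Op 3: COMMIT: merged ['d'] into committed; committed now {a=17, b=17, d=18}
Op 4: BEGIN: in_txn=True, pending={}
Op 5: UPDATE d=12 (pending; pending now {d=12})
Op 6: UPDATE a=23 (pending; pending now {a=23, d=12})
Op 7: COMMIT: merged ['a', 'd'] into committed; committed now {a=23, b=17, d=12}
Op 8: UPDATE b=22 (auto-commit; committed b=22)
Op 9: UPDATE b=9 (auto-commit; committed b=9)
Final committed: {a=23, b=9, d=12}

Answer: 23 9 12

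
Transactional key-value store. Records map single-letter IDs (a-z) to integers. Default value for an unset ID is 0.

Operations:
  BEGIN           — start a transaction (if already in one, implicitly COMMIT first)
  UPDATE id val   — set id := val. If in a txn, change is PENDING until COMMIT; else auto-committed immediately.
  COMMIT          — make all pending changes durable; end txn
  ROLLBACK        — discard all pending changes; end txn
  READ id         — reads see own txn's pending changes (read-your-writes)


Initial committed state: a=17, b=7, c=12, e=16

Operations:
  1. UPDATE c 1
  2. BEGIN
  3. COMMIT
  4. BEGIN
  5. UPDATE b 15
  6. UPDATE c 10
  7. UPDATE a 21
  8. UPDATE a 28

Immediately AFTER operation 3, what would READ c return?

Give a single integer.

Answer: 1

Derivation:
Initial committed: {a=17, b=7, c=12, e=16}
Op 1: UPDATE c=1 (auto-commit; committed c=1)
Op 2: BEGIN: in_txn=True, pending={}
Op 3: COMMIT: merged [] into committed; committed now {a=17, b=7, c=1, e=16}
After op 3: visible(c) = 1 (pending={}, committed={a=17, b=7, c=1, e=16})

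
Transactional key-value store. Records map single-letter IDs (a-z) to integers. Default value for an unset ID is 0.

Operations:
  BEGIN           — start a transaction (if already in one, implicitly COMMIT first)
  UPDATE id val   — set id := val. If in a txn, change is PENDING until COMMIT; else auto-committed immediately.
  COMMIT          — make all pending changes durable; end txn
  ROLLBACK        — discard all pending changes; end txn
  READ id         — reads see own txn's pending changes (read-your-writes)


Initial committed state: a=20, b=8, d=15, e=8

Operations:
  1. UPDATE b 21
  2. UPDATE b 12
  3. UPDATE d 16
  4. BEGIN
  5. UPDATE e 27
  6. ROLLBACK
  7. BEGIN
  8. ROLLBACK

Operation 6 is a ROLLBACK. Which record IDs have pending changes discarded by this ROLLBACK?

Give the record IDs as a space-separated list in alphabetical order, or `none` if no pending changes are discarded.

Answer: e

Derivation:
Initial committed: {a=20, b=8, d=15, e=8}
Op 1: UPDATE b=21 (auto-commit; committed b=21)
Op 2: UPDATE b=12 (auto-commit; committed b=12)
Op 3: UPDATE d=16 (auto-commit; committed d=16)
Op 4: BEGIN: in_txn=True, pending={}
Op 5: UPDATE e=27 (pending; pending now {e=27})
Op 6: ROLLBACK: discarded pending ['e']; in_txn=False
Op 7: BEGIN: in_txn=True, pending={}
Op 8: ROLLBACK: discarded pending []; in_txn=False
ROLLBACK at op 6 discards: ['e']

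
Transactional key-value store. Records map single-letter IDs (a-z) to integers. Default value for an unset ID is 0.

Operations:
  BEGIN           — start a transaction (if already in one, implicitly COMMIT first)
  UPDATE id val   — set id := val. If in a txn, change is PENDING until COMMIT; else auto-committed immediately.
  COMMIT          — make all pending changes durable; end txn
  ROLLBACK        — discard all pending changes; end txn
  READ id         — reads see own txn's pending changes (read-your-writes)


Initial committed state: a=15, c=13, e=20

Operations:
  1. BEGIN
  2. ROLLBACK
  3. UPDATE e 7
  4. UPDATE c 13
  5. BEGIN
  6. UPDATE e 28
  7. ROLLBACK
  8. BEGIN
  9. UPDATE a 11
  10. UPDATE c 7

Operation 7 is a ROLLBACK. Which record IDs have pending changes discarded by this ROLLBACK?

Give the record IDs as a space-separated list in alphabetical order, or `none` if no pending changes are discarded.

Answer: e

Derivation:
Initial committed: {a=15, c=13, e=20}
Op 1: BEGIN: in_txn=True, pending={}
Op 2: ROLLBACK: discarded pending []; in_txn=False
Op 3: UPDATE e=7 (auto-commit; committed e=7)
Op 4: UPDATE c=13 (auto-commit; committed c=13)
Op 5: BEGIN: in_txn=True, pending={}
Op 6: UPDATE e=28 (pending; pending now {e=28})
Op 7: ROLLBACK: discarded pending ['e']; in_txn=False
Op 8: BEGIN: in_txn=True, pending={}
Op 9: UPDATE a=11 (pending; pending now {a=11})
Op 10: UPDATE c=7 (pending; pending now {a=11, c=7})
ROLLBACK at op 7 discards: ['e']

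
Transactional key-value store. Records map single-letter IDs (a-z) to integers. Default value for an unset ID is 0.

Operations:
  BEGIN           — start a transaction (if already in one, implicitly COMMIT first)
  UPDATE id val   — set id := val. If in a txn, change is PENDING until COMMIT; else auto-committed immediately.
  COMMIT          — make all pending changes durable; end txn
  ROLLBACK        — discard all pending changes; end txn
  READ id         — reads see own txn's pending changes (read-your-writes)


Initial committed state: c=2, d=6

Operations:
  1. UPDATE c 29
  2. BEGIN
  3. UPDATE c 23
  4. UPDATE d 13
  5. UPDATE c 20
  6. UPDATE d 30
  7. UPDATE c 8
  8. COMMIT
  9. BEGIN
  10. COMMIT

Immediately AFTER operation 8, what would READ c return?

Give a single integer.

Answer: 8

Derivation:
Initial committed: {c=2, d=6}
Op 1: UPDATE c=29 (auto-commit; committed c=29)
Op 2: BEGIN: in_txn=True, pending={}
Op 3: UPDATE c=23 (pending; pending now {c=23})
Op 4: UPDATE d=13 (pending; pending now {c=23, d=13})
Op 5: UPDATE c=20 (pending; pending now {c=20, d=13})
Op 6: UPDATE d=30 (pending; pending now {c=20, d=30})
Op 7: UPDATE c=8 (pending; pending now {c=8, d=30})
Op 8: COMMIT: merged ['c', 'd'] into committed; committed now {c=8, d=30}
After op 8: visible(c) = 8 (pending={}, committed={c=8, d=30})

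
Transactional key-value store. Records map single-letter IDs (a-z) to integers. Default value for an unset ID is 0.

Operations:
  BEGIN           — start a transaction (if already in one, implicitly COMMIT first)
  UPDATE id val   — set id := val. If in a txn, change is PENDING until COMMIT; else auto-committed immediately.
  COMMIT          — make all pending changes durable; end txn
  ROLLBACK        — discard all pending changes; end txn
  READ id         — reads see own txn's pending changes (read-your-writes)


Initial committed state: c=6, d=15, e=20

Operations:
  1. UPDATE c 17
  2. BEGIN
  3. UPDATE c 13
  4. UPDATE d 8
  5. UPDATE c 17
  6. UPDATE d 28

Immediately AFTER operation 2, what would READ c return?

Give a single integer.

Answer: 17

Derivation:
Initial committed: {c=6, d=15, e=20}
Op 1: UPDATE c=17 (auto-commit; committed c=17)
Op 2: BEGIN: in_txn=True, pending={}
After op 2: visible(c) = 17 (pending={}, committed={c=17, d=15, e=20})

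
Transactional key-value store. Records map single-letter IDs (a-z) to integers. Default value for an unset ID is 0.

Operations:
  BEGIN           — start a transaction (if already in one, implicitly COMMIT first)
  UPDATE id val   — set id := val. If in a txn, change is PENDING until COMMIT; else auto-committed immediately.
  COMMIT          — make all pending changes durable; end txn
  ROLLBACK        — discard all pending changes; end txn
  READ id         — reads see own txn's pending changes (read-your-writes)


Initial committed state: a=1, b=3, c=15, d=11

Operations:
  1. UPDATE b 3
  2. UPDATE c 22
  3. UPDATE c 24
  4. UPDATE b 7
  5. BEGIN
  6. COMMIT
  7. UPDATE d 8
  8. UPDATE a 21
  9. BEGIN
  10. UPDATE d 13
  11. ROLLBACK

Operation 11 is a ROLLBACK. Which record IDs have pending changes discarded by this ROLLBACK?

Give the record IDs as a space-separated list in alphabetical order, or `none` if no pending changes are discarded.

Initial committed: {a=1, b=3, c=15, d=11}
Op 1: UPDATE b=3 (auto-commit; committed b=3)
Op 2: UPDATE c=22 (auto-commit; committed c=22)
Op 3: UPDATE c=24 (auto-commit; committed c=24)
Op 4: UPDATE b=7 (auto-commit; committed b=7)
Op 5: BEGIN: in_txn=True, pending={}
Op 6: COMMIT: merged [] into committed; committed now {a=1, b=7, c=24, d=11}
Op 7: UPDATE d=8 (auto-commit; committed d=8)
Op 8: UPDATE a=21 (auto-commit; committed a=21)
Op 9: BEGIN: in_txn=True, pending={}
Op 10: UPDATE d=13 (pending; pending now {d=13})
Op 11: ROLLBACK: discarded pending ['d']; in_txn=False
ROLLBACK at op 11 discards: ['d']

Answer: d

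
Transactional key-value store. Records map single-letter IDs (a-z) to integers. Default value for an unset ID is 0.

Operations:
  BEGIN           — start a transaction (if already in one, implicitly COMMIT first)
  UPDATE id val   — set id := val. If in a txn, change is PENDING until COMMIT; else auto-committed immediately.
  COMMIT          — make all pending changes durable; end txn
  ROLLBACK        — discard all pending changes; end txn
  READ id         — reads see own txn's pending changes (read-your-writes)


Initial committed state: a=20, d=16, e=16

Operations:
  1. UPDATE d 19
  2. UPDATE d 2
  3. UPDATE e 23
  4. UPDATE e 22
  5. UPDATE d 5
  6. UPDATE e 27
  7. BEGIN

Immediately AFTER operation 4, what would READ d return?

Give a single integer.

Answer: 2

Derivation:
Initial committed: {a=20, d=16, e=16}
Op 1: UPDATE d=19 (auto-commit; committed d=19)
Op 2: UPDATE d=2 (auto-commit; committed d=2)
Op 3: UPDATE e=23 (auto-commit; committed e=23)
Op 4: UPDATE e=22 (auto-commit; committed e=22)
After op 4: visible(d) = 2 (pending={}, committed={a=20, d=2, e=22})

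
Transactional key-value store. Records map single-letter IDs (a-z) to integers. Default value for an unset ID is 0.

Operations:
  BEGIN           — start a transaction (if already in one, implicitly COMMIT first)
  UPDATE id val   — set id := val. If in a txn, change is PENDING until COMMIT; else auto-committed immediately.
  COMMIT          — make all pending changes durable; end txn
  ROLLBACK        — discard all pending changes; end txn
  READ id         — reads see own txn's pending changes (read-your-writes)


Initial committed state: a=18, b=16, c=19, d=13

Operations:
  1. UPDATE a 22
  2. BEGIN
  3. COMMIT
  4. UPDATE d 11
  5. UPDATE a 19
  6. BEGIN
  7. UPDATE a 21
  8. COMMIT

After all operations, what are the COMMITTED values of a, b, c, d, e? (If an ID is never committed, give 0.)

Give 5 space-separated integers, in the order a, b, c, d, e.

Initial committed: {a=18, b=16, c=19, d=13}
Op 1: UPDATE a=22 (auto-commit; committed a=22)
Op 2: BEGIN: in_txn=True, pending={}
Op 3: COMMIT: merged [] into committed; committed now {a=22, b=16, c=19, d=13}
Op 4: UPDATE d=11 (auto-commit; committed d=11)
Op 5: UPDATE a=19 (auto-commit; committed a=19)
Op 6: BEGIN: in_txn=True, pending={}
Op 7: UPDATE a=21 (pending; pending now {a=21})
Op 8: COMMIT: merged ['a'] into committed; committed now {a=21, b=16, c=19, d=11}
Final committed: {a=21, b=16, c=19, d=11}

Answer: 21 16 19 11 0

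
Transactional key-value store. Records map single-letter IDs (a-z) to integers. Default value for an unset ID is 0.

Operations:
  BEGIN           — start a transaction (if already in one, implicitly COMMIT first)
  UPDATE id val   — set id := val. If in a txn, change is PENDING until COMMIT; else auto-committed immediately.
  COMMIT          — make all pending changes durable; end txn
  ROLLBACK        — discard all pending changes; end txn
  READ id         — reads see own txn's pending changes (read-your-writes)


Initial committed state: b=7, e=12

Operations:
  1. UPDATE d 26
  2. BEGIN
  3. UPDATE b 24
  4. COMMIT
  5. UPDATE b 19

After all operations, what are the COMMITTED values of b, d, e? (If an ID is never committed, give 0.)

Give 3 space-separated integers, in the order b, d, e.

Initial committed: {b=7, e=12}
Op 1: UPDATE d=26 (auto-commit; committed d=26)
Op 2: BEGIN: in_txn=True, pending={}
Op 3: UPDATE b=24 (pending; pending now {b=24})
Op 4: COMMIT: merged ['b'] into committed; committed now {b=24, d=26, e=12}
Op 5: UPDATE b=19 (auto-commit; committed b=19)
Final committed: {b=19, d=26, e=12}

Answer: 19 26 12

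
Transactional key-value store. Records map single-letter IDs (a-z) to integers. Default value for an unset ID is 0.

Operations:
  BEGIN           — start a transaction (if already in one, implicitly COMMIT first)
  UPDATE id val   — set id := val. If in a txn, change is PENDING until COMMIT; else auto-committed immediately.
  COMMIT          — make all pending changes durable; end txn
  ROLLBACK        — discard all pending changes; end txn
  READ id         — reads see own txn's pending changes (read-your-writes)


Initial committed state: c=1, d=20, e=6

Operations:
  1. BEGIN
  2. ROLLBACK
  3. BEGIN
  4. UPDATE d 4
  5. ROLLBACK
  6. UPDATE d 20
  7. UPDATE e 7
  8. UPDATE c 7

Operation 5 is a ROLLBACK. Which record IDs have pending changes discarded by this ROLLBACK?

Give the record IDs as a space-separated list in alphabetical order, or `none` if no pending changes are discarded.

Initial committed: {c=1, d=20, e=6}
Op 1: BEGIN: in_txn=True, pending={}
Op 2: ROLLBACK: discarded pending []; in_txn=False
Op 3: BEGIN: in_txn=True, pending={}
Op 4: UPDATE d=4 (pending; pending now {d=4})
Op 5: ROLLBACK: discarded pending ['d']; in_txn=False
Op 6: UPDATE d=20 (auto-commit; committed d=20)
Op 7: UPDATE e=7 (auto-commit; committed e=7)
Op 8: UPDATE c=7 (auto-commit; committed c=7)
ROLLBACK at op 5 discards: ['d']

Answer: d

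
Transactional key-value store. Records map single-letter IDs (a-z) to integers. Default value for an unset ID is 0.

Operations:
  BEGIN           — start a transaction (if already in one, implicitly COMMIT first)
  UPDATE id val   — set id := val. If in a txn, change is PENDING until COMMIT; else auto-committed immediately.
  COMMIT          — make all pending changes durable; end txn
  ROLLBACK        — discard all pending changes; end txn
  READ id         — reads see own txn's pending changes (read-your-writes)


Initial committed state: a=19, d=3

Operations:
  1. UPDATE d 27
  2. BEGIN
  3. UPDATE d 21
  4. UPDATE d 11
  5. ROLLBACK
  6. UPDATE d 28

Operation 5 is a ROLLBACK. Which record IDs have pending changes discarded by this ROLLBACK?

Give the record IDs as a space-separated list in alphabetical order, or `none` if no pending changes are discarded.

Answer: d

Derivation:
Initial committed: {a=19, d=3}
Op 1: UPDATE d=27 (auto-commit; committed d=27)
Op 2: BEGIN: in_txn=True, pending={}
Op 3: UPDATE d=21 (pending; pending now {d=21})
Op 4: UPDATE d=11 (pending; pending now {d=11})
Op 5: ROLLBACK: discarded pending ['d']; in_txn=False
Op 6: UPDATE d=28 (auto-commit; committed d=28)
ROLLBACK at op 5 discards: ['d']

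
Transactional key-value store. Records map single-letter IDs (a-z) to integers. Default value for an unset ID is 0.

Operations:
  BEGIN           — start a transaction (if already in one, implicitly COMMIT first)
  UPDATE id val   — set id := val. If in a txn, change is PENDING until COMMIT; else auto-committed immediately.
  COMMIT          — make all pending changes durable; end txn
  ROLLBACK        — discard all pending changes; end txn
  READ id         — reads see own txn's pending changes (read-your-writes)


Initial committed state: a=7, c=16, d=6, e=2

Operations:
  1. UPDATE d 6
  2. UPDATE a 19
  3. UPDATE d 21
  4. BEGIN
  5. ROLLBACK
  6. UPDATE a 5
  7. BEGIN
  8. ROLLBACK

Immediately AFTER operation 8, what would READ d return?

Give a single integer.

Answer: 21

Derivation:
Initial committed: {a=7, c=16, d=6, e=2}
Op 1: UPDATE d=6 (auto-commit; committed d=6)
Op 2: UPDATE a=19 (auto-commit; committed a=19)
Op 3: UPDATE d=21 (auto-commit; committed d=21)
Op 4: BEGIN: in_txn=True, pending={}
Op 5: ROLLBACK: discarded pending []; in_txn=False
Op 6: UPDATE a=5 (auto-commit; committed a=5)
Op 7: BEGIN: in_txn=True, pending={}
Op 8: ROLLBACK: discarded pending []; in_txn=False
After op 8: visible(d) = 21 (pending={}, committed={a=5, c=16, d=21, e=2})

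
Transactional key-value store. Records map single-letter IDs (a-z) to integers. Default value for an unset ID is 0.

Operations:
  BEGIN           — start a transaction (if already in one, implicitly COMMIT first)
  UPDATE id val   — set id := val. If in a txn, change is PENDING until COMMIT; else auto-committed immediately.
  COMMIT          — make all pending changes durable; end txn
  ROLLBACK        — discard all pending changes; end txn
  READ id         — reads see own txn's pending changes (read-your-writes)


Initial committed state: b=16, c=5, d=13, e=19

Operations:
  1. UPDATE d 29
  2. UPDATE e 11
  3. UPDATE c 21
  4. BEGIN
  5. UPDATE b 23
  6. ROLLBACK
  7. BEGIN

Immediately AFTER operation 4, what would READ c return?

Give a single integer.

Answer: 21

Derivation:
Initial committed: {b=16, c=5, d=13, e=19}
Op 1: UPDATE d=29 (auto-commit; committed d=29)
Op 2: UPDATE e=11 (auto-commit; committed e=11)
Op 3: UPDATE c=21 (auto-commit; committed c=21)
Op 4: BEGIN: in_txn=True, pending={}
After op 4: visible(c) = 21 (pending={}, committed={b=16, c=21, d=29, e=11})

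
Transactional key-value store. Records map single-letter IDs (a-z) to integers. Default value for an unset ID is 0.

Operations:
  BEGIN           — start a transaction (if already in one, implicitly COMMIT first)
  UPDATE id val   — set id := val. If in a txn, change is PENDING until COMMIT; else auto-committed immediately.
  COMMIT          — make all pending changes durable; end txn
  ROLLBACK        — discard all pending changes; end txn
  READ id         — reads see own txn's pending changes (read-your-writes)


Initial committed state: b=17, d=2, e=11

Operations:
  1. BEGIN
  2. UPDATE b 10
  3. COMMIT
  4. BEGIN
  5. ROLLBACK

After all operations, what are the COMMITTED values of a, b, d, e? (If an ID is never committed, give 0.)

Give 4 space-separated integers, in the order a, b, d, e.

Initial committed: {b=17, d=2, e=11}
Op 1: BEGIN: in_txn=True, pending={}
Op 2: UPDATE b=10 (pending; pending now {b=10})
Op 3: COMMIT: merged ['b'] into committed; committed now {b=10, d=2, e=11}
Op 4: BEGIN: in_txn=True, pending={}
Op 5: ROLLBACK: discarded pending []; in_txn=False
Final committed: {b=10, d=2, e=11}

Answer: 0 10 2 11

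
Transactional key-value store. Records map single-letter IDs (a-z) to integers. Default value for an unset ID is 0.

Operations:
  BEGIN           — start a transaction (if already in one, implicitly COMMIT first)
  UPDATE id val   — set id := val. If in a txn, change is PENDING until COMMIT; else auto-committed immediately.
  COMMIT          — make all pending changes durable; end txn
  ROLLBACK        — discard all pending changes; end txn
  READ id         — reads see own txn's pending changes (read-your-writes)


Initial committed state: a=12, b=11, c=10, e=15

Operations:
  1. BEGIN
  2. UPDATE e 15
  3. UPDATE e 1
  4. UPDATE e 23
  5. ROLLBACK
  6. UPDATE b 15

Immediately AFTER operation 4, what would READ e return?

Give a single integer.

Initial committed: {a=12, b=11, c=10, e=15}
Op 1: BEGIN: in_txn=True, pending={}
Op 2: UPDATE e=15 (pending; pending now {e=15})
Op 3: UPDATE e=1 (pending; pending now {e=1})
Op 4: UPDATE e=23 (pending; pending now {e=23})
After op 4: visible(e) = 23 (pending={e=23}, committed={a=12, b=11, c=10, e=15})

Answer: 23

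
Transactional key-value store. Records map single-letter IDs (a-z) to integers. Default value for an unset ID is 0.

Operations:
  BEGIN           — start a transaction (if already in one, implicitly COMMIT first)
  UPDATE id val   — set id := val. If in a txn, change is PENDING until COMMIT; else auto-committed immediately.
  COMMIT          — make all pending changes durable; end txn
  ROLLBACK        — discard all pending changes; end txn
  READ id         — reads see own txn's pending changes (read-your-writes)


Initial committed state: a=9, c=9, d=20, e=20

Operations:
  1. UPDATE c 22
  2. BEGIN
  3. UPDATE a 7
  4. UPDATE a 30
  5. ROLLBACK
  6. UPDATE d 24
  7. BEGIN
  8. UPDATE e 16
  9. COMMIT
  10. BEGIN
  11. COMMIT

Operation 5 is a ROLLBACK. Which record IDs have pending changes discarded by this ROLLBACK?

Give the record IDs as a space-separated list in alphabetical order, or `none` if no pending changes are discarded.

Answer: a

Derivation:
Initial committed: {a=9, c=9, d=20, e=20}
Op 1: UPDATE c=22 (auto-commit; committed c=22)
Op 2: BEGIN: in_txn=True, pending={}
Op 3: UPDATE a=7 (pending; pending now {a=7})
Op 4: UPDATE a=30 (pending; pending now {a=30})
Op 5: ROLLBACK: discarded pending ['a']; in_txn=False
Op 6: UPDATE d=24 (auto-commit; committed d=24)
Op 7: BEGIN: in_txn=True, pending={}
Op 8: UPDATE e=16 (pending; pending now {e=16})
Op 9: COMMIT: merged ['e'] into committed; committed now {a=9, c=22, d=24, e=16}
Op 10: BEGIN: in_txn=True, pending={}
Op 11: COMMIT: merged [] into committed; committed now {a=9, c=22, d=24, e=16}
ROLLBACK at op 5 discards: ['a']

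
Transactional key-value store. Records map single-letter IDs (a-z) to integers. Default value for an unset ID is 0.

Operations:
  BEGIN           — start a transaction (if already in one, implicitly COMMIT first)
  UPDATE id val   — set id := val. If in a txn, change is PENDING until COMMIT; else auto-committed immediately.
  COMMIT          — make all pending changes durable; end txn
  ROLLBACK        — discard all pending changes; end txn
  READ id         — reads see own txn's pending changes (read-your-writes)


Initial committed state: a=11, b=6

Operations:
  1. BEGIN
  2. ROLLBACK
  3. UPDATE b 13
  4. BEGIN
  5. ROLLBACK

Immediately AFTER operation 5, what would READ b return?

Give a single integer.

Initial committed: {a=11, b=6}
Op 1: BEGIN: in_txn=True, pending={}
Op 2: ROLLBACK: discarded pending []; in_txn=False
Op 3: UPDATE b=13 (auto-commit; committed b=13)
Op 4: BEGIN: in_txn=True, pending={}
Op 5: ROLLBACK: discarded pending []; in_txn=False
After op 5: visible(b) = 13 (pending={}, committed={a=11, b=13})

Answer: 13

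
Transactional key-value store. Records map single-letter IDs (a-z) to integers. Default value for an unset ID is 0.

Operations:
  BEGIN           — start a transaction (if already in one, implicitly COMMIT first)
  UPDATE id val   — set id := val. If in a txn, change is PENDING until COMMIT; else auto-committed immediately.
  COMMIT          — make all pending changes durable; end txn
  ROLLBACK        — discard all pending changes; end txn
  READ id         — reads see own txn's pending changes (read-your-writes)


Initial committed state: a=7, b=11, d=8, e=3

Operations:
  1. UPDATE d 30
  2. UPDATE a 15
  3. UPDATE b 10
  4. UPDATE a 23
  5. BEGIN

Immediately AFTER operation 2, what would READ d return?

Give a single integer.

Answer: 30

Derivation:
Initial committed: {a=7, b=11, d=8, e=3}
Op 1: UPDATE d=30 (auto-commit; committed d=30)
Op 2: UPDATE a=15 (auto-commit; committed a=15)
After op 2: visible(d) = 30 (pending={}, committed={a=15, b=11, d=30, e=3})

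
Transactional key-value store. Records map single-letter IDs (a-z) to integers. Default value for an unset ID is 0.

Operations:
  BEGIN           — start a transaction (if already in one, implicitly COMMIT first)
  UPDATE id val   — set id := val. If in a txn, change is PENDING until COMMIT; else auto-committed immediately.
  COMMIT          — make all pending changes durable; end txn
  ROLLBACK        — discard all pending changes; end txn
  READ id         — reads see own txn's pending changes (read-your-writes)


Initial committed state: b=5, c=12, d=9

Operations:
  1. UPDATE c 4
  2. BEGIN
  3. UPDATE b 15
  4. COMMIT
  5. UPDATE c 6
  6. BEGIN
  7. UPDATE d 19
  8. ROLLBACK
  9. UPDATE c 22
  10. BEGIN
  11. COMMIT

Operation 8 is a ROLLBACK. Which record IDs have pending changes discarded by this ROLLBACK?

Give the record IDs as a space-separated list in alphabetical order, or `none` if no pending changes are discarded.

Initial committed: {b=5, c=12, d=9}
Op 1: UPDATE c=4 (auto-commit; committed c=4)
Op 2: BEGIN: in_txn=True, pending={}
Op 3: UPDATE b=15 (pending; pending now {b=15})
Op 4: COMMIT: merged ['b'] into committed; committed now {b=15, c=4, d=9}
Op 5: UPDATE c=6 (auto-commit; committed c=6)
Op 6: BEGIN: in_txn=True, pending={}
Op 7: UPDATE d=19 (pending; pending now {d=19})
Op 8: ROLLBACK: discarded pending ['d']; in_txn=False
Op 9: UPDATE c=22 (auto-commit; committed c=22)
Op 10: BEGIN: in_txn=True, pending={}
Op 11: COMMIT: merged [] into committed; committed now {b=15, c=22, d=9}
ROLLBACK at op 8 discards: ['d']

Answer: d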